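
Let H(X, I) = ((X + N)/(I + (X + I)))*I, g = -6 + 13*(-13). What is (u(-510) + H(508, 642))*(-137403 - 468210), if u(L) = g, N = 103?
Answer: -23819364903/896 ≈ -2.6584e+7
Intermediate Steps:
g = -175 (g = -6 - 169 = -175)
u(L) = -175
H(X, I) = I*(103 + X)/(X + 2*I) (H(X, I) = ((X + 103)/(I + (X + I)))*I = ((103 + X)/(I + (I + X)))*I = ((103 + X)/(X + 2*I))*I = I*(103 + X)/(X + 2*I))
(u(-510) + H(508, 642))*(-137403 - 468210) = (-175 + 642*(103 + 508)/(508 + 2*642))*(-137403 - 468210) = (-175 + 642*611/(508 + 1284))*(-605613) = (-175 + 642*611/1792)*(-605613) = (-175 + 642*(1/1792)*611)*(-605613) = (-175 + 196131/896)*(-605613) = (39331/896)*(-605613) = -23819364903/896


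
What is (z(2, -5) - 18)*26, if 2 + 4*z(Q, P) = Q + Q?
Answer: -455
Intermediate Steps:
z(Q, P) = -1/2 + Q/2 (z(Q, P) = -1/2 + (Q + Q)/4 = -1/2 + (2*Q)/4 = -1/2 + Q/2)
(z(2, -5) - 18)*26 = ((-1/2 + (1/2)*2) - 18)*26 = ((-1/2 + 1) - 18)*26 = (1/2 - 18)*26 = -35/2*26 = -455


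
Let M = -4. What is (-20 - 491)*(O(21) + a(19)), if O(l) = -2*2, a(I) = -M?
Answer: 0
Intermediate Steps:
a(I) = 4 (a(I) = -1*(-4) = 4)
O(l) = -4
(-20 - 491)*(O(21) + a(19)) = (-20 - 491)*(-4 + 4) = -511*0 = 0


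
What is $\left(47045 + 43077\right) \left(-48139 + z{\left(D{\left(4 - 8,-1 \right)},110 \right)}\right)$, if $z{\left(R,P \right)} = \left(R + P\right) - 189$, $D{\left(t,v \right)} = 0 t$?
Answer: $-4345502596$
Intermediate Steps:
$D{\left(t,v \right)} = 0$
$z{\left(R,P \right)} = -189 + P + R$ ($z{\left(R,P \right)} = \left(P + R\right) - 189 = -189 + P + R$)
$\left(47045 + 43077\right) \left(-48139 + z{\left(D{\left(4 - 8,-1 \right)},110 \right)}\right) = \left(47045 + 43077\right) \left(-48139 + \left(-189 + 110 + 0\right)\right) = 90122 \left(-48139 - 79\right) = 90122 \left(-48218\right) = -4345502596$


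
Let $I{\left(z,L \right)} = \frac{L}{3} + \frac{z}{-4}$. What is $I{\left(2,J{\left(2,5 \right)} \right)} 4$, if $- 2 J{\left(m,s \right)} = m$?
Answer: $- \frac{10}{3} \approx -3.3333$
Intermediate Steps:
$J{\left(m,s \right)} = - \frac{m}{2}$
$I{\left(z,L \right)} = - \frac{z}{4} + \frac{L}{3}$ ($I{\left(z,L \right)} = L \frac{1}{3} + z \left(- \frac{1}{4}\right) = \frac{L}{3} - \frac{z}{4} = - \frac{z}{4} + \frac{L}{3}$)
$I{\left(2,J{\left(2,5 \right)} \right)} 4 = \left(\left(- \frac{1}{4}\right) 2 + \frac{\left(- \frac{1}{2}\right) 2}{3}\right) 4 = \left(- \frac{1}{2} + \frac{1}{3} \left(-1\right)\right) 4 = \left(- \frac{1}{2} - \frac{1}{3}\right) 4 = \left(- \frac{5}{6}\right) 4 = - \frac{10}{3}$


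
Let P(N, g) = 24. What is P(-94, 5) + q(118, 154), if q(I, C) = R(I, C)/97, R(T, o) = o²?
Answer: 26044/97 ≈ 268.49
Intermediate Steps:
q(I, C) = C²/97
P(-94, 5) + q(118, 154) = 24 + (1/97)*154² = 24 + (1/97)*23716 = 24 + 23716/97 = 26044/97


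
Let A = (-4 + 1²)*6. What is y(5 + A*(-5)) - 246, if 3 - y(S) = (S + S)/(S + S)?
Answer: -244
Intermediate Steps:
A = -18 (A = (-4 + 1)*6 = -3*6 = -18)
y(S) = 2 (y(S) = 3 - (S + S)/(S + S) = 3 - 2*S/(2*S) = 3 - 2*S*1/(2*S) = 3 - 1*1 = 3 - 1 = 2)
y(5 + A*(-5)) - 246 = 2 - 246 = -244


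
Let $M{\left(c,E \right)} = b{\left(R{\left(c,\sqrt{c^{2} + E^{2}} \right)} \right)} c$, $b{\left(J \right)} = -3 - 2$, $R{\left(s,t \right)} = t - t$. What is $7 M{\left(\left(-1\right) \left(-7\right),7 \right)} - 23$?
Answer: $-268$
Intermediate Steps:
$R{\left(s,t \right)} = 0$
$b{\left(J \right)} = -5$ ($b{\left(J \right)} = -3 - 2 = -5$)
$M{\left(c,E \right)} = - 5 c$
$7 M{\left(\left(-1\right) \left(-7\right),7 \right)} - 23 = 7 \left(- 5 \left(\left(-1\right) \left(-7\right)\right)\right) - 23 = 7 \left(\left(-5\right) 7\right) - 23 = 7 \left(-35\right) - 23 = -245 - 23 = -268$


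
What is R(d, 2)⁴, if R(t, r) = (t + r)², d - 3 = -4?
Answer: 1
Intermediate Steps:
d = -1 (d = 3 - 4 = -1)
R(t, r) = (r + t)²
R(d, 2)⁴ = ((2 - 1)²)⁴ = (1²)⁴ = 1⁴ = 1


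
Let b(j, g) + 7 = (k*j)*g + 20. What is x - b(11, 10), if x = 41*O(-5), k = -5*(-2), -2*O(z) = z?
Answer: -2021/2 ≈ -1010.5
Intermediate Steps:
O(z) = -z/2
k = 10
b(j, g) = 13 + 10*g*j (b(j, g) = -7 + ((10*j)*g + 20) = -7 + (10*g*j + 20) = -7 + (20 + 10*g*j) = 13 + 10*g*j)
x = 205/2 (x = 41*(-½*(-5)) = 41*(5/2) = 205/2 ≈ 102.50)
x - b(11, 10) = 205/2 - (13 + 10*10*11) = 205/2 - (13 + 1100) = 205/2 - 1*1113 = 205/2 - 1113 = -2021/2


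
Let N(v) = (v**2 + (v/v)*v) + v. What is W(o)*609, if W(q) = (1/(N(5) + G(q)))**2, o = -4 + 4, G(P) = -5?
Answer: 203/300 ≈ 0.67667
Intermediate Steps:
N(v) = v**2 + 2*v (N(v) = (v**2 + 1*v) + v = (v**2 + v) + v = (v + v**2) + v = v**2 + 2*v)
o = 0
W(q) = 1/900 (W(q) = (1/(5*(2 + 5) - 5))**2 = (1/(5*7 - 5))**2 = (1/(35 - 5))**2 = (1/30)**2 = 1/900)
W(o)*609 = (1/900)*609 = 203/300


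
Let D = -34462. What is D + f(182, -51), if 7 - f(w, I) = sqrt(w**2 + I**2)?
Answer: -34455 - 5*sqrt(1429) ≈ -34644.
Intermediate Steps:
f(w, I) = 7 - sqrt(I**2 + w**2) (f(w, I) = 7 - sqrt(w**2 + I**2) = 7 - sqrt(I**2 + w**2))
D + f(182, -51) = -34462 + (7 - sqrt((-51)**2 + 182**2)) = -34462 + (7 - sqrt(2601 + 33124)) = -34462 + (7 - sqrt(35725)) = -34462 + (7 - 5*sqrt(1429)) = -34455 - 5*sqrt(1429)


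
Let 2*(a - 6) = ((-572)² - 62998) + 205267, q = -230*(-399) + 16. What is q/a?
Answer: 183572/469465 ≈ 0.39102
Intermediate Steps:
q = 91786 (q = 91770 + 16 = 91786)
a = 469465/2 (a = 6 + (((-572)² - 62998) + 205267)/2 = 6 + ((327184 - 62998) + 205267)/2 = 6 + (264186 + 205267)/2 = 6 + (½)*469453 = 6 + 469453/2 = 469465/2 ≈ 2.3473e+5)
q/a = 91786/(469465/2) = 91786*(2/469465) = 183572/469465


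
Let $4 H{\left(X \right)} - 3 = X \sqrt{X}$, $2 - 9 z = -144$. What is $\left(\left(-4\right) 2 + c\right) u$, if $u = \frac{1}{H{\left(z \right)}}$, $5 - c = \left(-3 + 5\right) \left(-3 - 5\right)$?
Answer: $- \frac{113724}{3105575} + \frac{204984 \sqrt{146}}{3105575} \approx 0.76092$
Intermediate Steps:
$z = \frac{146}{9}$ ($z = \frac{2}{9} - -16 = \frac{2}{9} + 16 = \frac{146}{9} \approx 16.222$)
$H{\left(X \right)} = \frac{3}{4} + \frac{X^{\frac{3}{2}}}{4}$ ($H{\left(X \right)} = \frac{3}{4} + \frac{X \sqrt{X}}{4} = \frac{3}{4} + \frac{X^{\frac{3}{2}}}{4}$)
$c = 21$ ($c = 5 - \left(-3 + 5\right) \left(-3 - 5\right) = 5 - 2 \left(-8\right) = 5 - -16 = 5 + 16 = 21$)
$u = \frac{1}{\frac{3}{4} + \frac{73 \sqrt{146}}{54}}$ ($u = \frac{1}{\frac{3}{4} + \frac{\left(\frac{146}{9}\right)^{\frac{3}{2}}}{4}} = \frac{1}{\frac{3}{4} + \frac{\frac{146}{27} \sqrt{146}}{4}} = \frac{1}{\frac{3}{4} + \frac{73 \sqrt{146}}{54}} \approx 0.058533$)
$\left(\left(-4\right) 2 + c\right) u = \left(\left(-4\right) 2 + 21\right) \left(- \frac{8748}{3105575} + \frac{15768 \sqrt{146}}{3105575}\right) = \left(-8 + 21\right) \left(- \frac{8748}{3105575} + \frac{15768 \sqrt{146}}{3105575}\right) = 13 \left(- \frac{8748}{3105575} + \frac{15768 \sqrt{146}}{3105575}\right) = - \frac{113724}{3105575} + \frac{204984 \sqrt{146}}{3105575}$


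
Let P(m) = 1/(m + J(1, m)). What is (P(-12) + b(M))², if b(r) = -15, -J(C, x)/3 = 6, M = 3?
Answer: 203401/900 ≈ 226.00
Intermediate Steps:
J(C, x) = -18 (J(C, x) = -3*6 = -18)
P(m) = 1/(-18 + m) (P(m) = 1/(m - 18) = 1/(-18 + m))
(P(-12) + b(M))² = (1/(-18 - 12) - 15)² = (1/(-30) - 15)² = (-1/30 - 15)² = (-451/30)² = 203401/900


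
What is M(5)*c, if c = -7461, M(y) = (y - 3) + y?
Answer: -52227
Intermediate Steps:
M(y) = -3 + 2*y (M(y) = (-3 + y) + y = -3 + 2*y)
M(5)*c = (-3 + 2*5)*(-7461) = (-3 + 10)*(-7461) = 7*(-7461) = -52227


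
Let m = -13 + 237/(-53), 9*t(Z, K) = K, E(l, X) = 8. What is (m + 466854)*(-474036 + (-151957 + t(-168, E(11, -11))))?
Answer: -139396564318144/477 ≈ -2.9224e+11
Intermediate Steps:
t(Z, K) = K/9
m = -926/53 (m = -13 - 1/53*237 = -13 - 237/53 = -926/53 ≈ -17.472)
(m + 466854)*(-474036 + (-151957 + t(-168, E(11, -11)))) = (-926/53 + 466854)*(-474036 + (-151957 + (1/9)*8)) = 24742336*(-474036 + (-151957 + 8/9))/53 = 24742336*(-474036 - 1367605/9)/53 = (24742336/53)*(-5633929/9) = -139396564318144/477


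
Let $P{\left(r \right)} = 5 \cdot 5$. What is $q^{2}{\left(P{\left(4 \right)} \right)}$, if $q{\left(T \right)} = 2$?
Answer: $4$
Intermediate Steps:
$P{\left(r \right)} = 25$
$q^{2}{\left(P{\left(4 \right)} \right)} = 2^{2} = 4$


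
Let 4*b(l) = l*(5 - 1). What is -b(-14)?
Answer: 14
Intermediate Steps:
b(l) = l (b(l) = (l*(5 - 1))/4 = (l*4)/4 = (4*l)/4 = l)
-b(-14) = -1*(-14) = 14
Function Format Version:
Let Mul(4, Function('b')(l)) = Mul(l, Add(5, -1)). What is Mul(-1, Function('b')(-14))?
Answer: 14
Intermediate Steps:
Function('b')(l) = l (Function('b')(l) = Mul(Rational(1, 4), Mul(l, Add(5, -1))) = Mul(Rational(1, 4), Mul(l, 4)) = Mul(Rational(1, 4), Mul(4, l)) = l)
Mul(-1, Function('b')(-14)) = Mul(-1, -14) = 14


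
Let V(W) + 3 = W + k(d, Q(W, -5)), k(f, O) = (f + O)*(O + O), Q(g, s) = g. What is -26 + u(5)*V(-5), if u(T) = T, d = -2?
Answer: 284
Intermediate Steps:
k(f, O) = 2*O*(O + f) (k(f, O) = (O + f)*(2*O) = 2*O*(O + f))
V(W) = -3 + W + 2*W*(-2 + W) (V(W) = -3 + (W + 2*W*(W - 2)) = -3 + (W + 2*W*(-2 + W)) = -3 + W + 2*W*(-2 + W))
-26 + u(5)*V(-5) = -26 + 5*(-3 - 5 + 2*(-5)*(-2 - 5)) = -26 + 5*(-3 - 5 + 2*(-5)*(-7)) = -26 + 5*(-3 - 5 + 70) = -26 + 5*62 = -26 + 310 = 284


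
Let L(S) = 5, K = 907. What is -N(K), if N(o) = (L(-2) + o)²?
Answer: -831744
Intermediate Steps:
N(o) = (5 + o)²
-N(K) = -(5 + 907)² = -1*912² = -1*831744 = -831744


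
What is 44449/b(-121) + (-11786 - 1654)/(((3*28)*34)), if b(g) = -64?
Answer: -760753/1088 ≈ -699.22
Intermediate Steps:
44449/b(-121) + (-11786 - 1654)/(((3*28)*34)) = 44449/(-64) + (-11786 - 1654)/(((3*28)*34)) = 44449*(-1/64) - 13440/(84*34) = -44449/64 - 13440/2856 = -44449/64 - 13440*1/2856 = -44449/64 - 80/17 = -760753/1088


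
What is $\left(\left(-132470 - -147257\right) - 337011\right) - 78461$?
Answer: $-400685$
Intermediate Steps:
$\left(\left(-132470 - -147257\right) - 337011\right) - 78461 = \left(\left(-132470 + 147257\right) - 337011\right) - 78461 = \left(14787 - 337011\right) - 78461 = -322224 - 78461 = -400685$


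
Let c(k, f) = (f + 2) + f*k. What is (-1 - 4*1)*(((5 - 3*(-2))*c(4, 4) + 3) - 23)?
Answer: -1110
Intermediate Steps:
c(k, f) = 2 + f + f*k (c(k, f) = (2 + f) + f*k = 2 + f + f*k)
(-1 - 4*1)*(((5 - 3*(-2))*c(4, 4) + 3) - 23) = (-1 - 4*1)*(((5 - 3*(-2))*(2 + 4 + 4*4) + 3) - 23) = (-1 - 4)*(((5 + 6)*(2 + 4 + 16) + 3) - 23) = -5*((11*22 + 3) - 23) = -5*((242 + 3) - 23) = -5*(245 - 23) = -5*222 = -1110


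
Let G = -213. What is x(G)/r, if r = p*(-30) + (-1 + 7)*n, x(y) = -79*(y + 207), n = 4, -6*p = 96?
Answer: 79/84 ≈ 0.94048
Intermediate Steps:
p = -16 (p = -⅙*96 = -16)
x(y) = -16353 - 79*y (x(y) = -79*(207 + y) = -16353 - 79*y)
r = 504 (r = -16*(-30) + (-1 + 7)*4 = 480 + 6*4 = 480 + 24 = 504)
x(G)/r = (-16353 - 79*(-213))/504 = (-16353 + 16827)*(1/504) = 474*(1/504) = 79/84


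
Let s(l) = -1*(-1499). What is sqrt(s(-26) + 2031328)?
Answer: sqrt(2032827) ≈ 1425.8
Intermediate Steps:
s(l) = 1499
sqrt(s(-26) + 2031328) = sqrt(1499 + 2031328) = sqrt(2032827)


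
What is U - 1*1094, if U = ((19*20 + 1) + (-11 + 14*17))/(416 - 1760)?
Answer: -45967/42 ≈ -1094.5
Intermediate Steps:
U = -19/42 (U = ((380 + 1) + (-11 + 238))/(-1344) = (381 + 227)*(-1/1344) = 608*(-1/1344) = -19/42 ≈ -0.45238)
U - 1*1094 = -19/42 - 1*1094 = -19/42 - 1094 = -45967/42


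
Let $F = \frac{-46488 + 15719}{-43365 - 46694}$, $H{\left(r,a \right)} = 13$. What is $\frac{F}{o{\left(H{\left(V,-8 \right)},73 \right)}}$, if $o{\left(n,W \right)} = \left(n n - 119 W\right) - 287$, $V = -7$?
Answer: $- \frac{30769}{792969495} \approx -3.8802 \cdot 10^{-5}$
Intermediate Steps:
$o{\left(n,W \right)} = -287 + n^{2} - 119 W$ ($o{\left(n,W \right)} = \left(n^{2} - 119 W\right) - 287 = -287 + n^{2} - 119 W$)
$F = \frac{30769}{90059}$ ($F = - \frac{30769}{-90059} = \left(-30769\right) \left(- \frac{1}{90059}\right) = \frac{30769}{90059} \approx 0.34165$)
$\frac{F}{o{\left(H{\left(V,-8 \right)},73 \right)}} = \frac{30769}{90059 \left(-287 + 13^{2} - 8687\right)} = \frac{30769}{90059 \left(-287 + 169 - 8687\right)} = \frac{30769}{90059 \left(-8805\right)} = \frac{30769}{90059} \left(- \frac{1}{8805}\right) = - \frac{30769}{792969495}$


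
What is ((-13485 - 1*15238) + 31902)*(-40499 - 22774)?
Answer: -201144867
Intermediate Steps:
((-13485 - 1*15238) + 31902)*(-40499 - 22774) = ((-13485 - 15238) + 31902)*(-63273) = (-28723 + 31902)*(-63273) = 3179*(-63273) = -201144867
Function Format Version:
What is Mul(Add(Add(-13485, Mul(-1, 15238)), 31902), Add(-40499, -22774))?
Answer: -201144867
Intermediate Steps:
Mul(Add(Add(-13485, Mul(-1, 15238)), 31902), Add(-40499, -22774)) = Mul(Add(Add(-13485, -15238), 31902), -63273) = Mul(Add(-28723, 31902), -63273) = Mul(3179, -63273) = -201144867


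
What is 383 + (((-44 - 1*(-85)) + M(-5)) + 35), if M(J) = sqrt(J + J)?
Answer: 459 + I*sqrt(10) ≈ 459.0 + 3.1623*I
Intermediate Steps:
M(J) = sqrt(2)*sqrt(J) (M(J) = sqrt(2*J) = sqrt(2)*sqrt(J))
383 + (((-44 - 1*(-85)) + M(-5)) + 35) = 383 + (((-44 - 1*(-85)) + sqrt(2)*sqrt(-5)) + 35) = 383 + (((-44 + 85) + sqrt(2)*(I*sqrt(5))) + 35) = 383 + ((41 + I*sqrt(10)) + 35) = 383 + (76 + I*sqrt(10)) = 459 + I*sqrt(10)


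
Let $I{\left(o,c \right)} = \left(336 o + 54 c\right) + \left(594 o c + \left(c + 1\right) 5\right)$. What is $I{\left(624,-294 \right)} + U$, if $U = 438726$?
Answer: $-108341815$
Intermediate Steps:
$I{\left(o,c \right)} = 5 + 59 c + 336 o + 594 c o$ ($I{\left(o,c \right)} = \left(54 c + 336 o\right) + \left(594 c o + \left(1 + c\right) 5\right) = \left(54 c + 336 o\right) + \left(594 c o + \left(5 + 5 c\right)\right) = \left(54 c + 336 o\right) + \left(5 + 5 c + 594 c o\right) = 5 + 59 c + 336 o + 594 c o$)
$I{\left(624,-294 \right)} + U = \left(5 + 59 \left(-294\right) + 336 \cdot 624 + 594 \left(-294\right) 624\right) + 438726 = \left(5 - 17346 + 209664 - 108972864\right) + 438726 = -108780541 + 438726 = -108341815$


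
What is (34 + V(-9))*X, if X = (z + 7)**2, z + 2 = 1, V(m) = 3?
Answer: 1332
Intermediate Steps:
z = -1 (z = -2 + 1 = -1)
X = 36 (X = (-1 + 7)**2 = 6**2 = 36)
(34 + V(-9))*X = (34 + 3)*36 = 37*36 = 1332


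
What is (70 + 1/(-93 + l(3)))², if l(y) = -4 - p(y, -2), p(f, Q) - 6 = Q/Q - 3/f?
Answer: 51969681/10609 ≈ 4898.6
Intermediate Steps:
p(f, Q) = 7 - 3/f (p(f, Q) = 6 + (Q/Q - 3/f) = 6 + (1 - 3/f) = 7 - 3/f)
l(y) = -11 + 3/y (l(y) = -4 - (7 - 3/y) = -4 + (-7 + 3/y) = -11 + 3/y)
(70 + 1/(-93 + l(3)))² = (70 + 1/(-93 + (-11 + 3/3)))² = (70 + 1/(-93 + (-11 + 3*(⅓))))² = (70 + 1/(-93 + (-11 + 1)))² = (70 + 1/(-93 - 10))² = (70 + 1/(-103))² = (70 - 1/103)² = (7209/103)² = 51969681/10609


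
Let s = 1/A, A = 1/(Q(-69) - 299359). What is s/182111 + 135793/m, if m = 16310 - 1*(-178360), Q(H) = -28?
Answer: -4793181181/5064506910 ≈ -0.94643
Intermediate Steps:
m = 194670 (m = 16310 + 178360 = 194670)
A = -1/299387 (A = 1/(-28 - 299359) = 1/(-299387) = -1/299387 ≈ -3.3402e-6)
s = -299387 (s = 1/(-1/299387) = -299387)
s/182111 + 135793/m = -299387/182111 + 135793/194670 = -299387*1/182111 + 135793*(1/194670) = -299387/182111 + 19399/27810 = -4793181181/5064506910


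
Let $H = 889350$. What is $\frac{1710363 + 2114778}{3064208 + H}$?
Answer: $\frac{3825141}{3953558} \approx 0.96752$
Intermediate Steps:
$\frac{1710363 + 2114778}{3064208 + H} = \frac{1710363 + 2114778}{3064208 + 889350} = \frac{3825141}{3953558}$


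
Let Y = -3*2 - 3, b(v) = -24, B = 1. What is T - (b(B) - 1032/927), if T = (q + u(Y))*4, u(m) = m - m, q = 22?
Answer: 34952/309 ≈ 113.11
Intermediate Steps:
Y = -9 (Y = -6 - 3 = -9)
u(m) = 0
T = 88 (T = (22 + 0)*4 = 22*4 = 88)
T - (b(B) - 1032/927) = 88 - (-24 - 1032/927) = 88 - (-24 - 1032*1/927) = 88 - (-24 - 344/309) = 88 - 1*(-7760/309) = 88 + 7760/309 = 34952/309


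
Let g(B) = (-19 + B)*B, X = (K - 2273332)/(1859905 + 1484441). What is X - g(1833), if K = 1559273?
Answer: -11120158513511/3344346 ≈ -3.3251e+6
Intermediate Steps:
X = -714059/3344346 (X = (1559273 - 2273332)/(1859905 + 1484441) = -714059/3344346 ≈ -0.21351)
g(B) = B*(-19 + B)
X - g(1833) = -714059/3344346 - 1833*(-19 + 1833) = -714059/3344346 - 1833*1814 = -714059/3344346 - 1*3325062 = -714059/3344346 - 3325062 = -11120158513511/3344346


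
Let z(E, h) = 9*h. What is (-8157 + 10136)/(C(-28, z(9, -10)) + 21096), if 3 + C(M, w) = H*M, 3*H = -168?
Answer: 1979/22661 ≈ 0.087331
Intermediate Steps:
H = -56 (H = (⅓)*(-168) = -56)
C(M, w) = -3 - 56*M
(-8157 + 10136)/(C(-28, z(9, -10)) + 21096) = (-8157 + 10136)/((-3 - 56*(-28)) + 21096) = 1979/((-3 + 1568) + 21096) = 1979/(1565 + 21096) = 1979/22661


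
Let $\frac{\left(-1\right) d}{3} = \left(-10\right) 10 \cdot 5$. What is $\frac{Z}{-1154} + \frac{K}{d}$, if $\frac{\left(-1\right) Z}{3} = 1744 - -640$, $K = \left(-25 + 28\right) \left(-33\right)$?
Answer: $\frac{1768959}{288500} \approx 6.1316$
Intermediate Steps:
$K = -99$ ($K = 3 \left(-33\right) = -99$)
$Z = -7152$ ($Z = - 3 \left(1744 - -640\right) = - 3 \left(1744 + 640\right) = \left(-3\right) 2384 = -7152$)
$d = 1500$ ($d = - 3 \left(-10\right) 10 \cdot 5 = - 3 \left(\left(-100\right) 5\right) = \left(-3\right) \left(-500\right) = 1500$)
$\frac{Z}{-1154} + \frac{K}{d} = - \frac{7152}{-1154} - \frac{99}{1500} = \left(-7152\right) \left(- \frac{1}{1154}\right) - \frac{33}{500} = \frac{3576}{577} - \frac{33}{500} = \frac{1768959}{288500}$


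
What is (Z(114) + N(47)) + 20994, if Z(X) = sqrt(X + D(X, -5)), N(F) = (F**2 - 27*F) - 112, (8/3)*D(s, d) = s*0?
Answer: 21822 + sqrt(114) ≈ 21833.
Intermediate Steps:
D(s, d) = 0 (D(s, d) = 3*(s*0)/8 = (3/8)*0 = 0)
N(F) = -112 + F**2 - 27*F
Z(X) = sqrt(X) (Z(X) = sqrt(X + 0) = sqrt(X))
(Z(114) + N(47)) + 20994 = (sqrt(114) + (-112 + 47**2 - 27*47)) + 20994 = (sqrt(114) + (-112 + 2209 - 1269)) + 20994 = (sqrt(114) + 828) + 20994 = (828 + sqrt(114)) + 20994 = 21822 + sqrt(114)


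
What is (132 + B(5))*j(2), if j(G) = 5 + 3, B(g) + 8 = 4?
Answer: 1024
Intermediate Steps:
B(g) = -4 (B(g) = -8 + 4 = -4)
j(G) = 8
(132 + B(5))*j(2) = (132 - 4)*8 = 128*8 = 1024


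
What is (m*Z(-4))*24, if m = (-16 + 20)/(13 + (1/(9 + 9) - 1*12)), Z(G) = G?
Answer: -6912/19 ≈ -363.79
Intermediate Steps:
m = 72/19 (m = 4/(13 + (1/18 - 12)) = 4/(13 - 215/18) = 4/(19/18) = 4*(18/19) = 72/19 ≈ 3.7895)
(m*Z(-4))*24 = ((72/19)*(-4))*24 = -288/19*24 = -6912/19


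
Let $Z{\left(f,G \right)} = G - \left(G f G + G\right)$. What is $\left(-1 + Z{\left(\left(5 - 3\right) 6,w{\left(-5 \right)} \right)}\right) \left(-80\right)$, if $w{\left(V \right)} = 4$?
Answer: $15440$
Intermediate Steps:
$Z{\left(f,G \right)} = - f G^{2}$ ($Z{\left(f,G \right)} = G - \left(f G^{2} + G\right) = G - \left(G + f G^{2}\right) = - f G^{2}$)
$\left(-1 + Z{\left(\left(5 - 3\right) 6,w{\left(-5 \right)} \right)}\right) \left(-80\right) = \left(-1 - \left(5 - 3\right) 6 \cdot 4^{2}\right) \left(-80\right) = \left(-1 - 2 \cdot 6 \cdot 16\right) \left(-80\right) = \left(-1 - 12 \cdot 16\right) \left(-80\right) = \left(-1 - 192\right) \left(-80\right) = \left(-193\right) \left(-80\right) = 15440$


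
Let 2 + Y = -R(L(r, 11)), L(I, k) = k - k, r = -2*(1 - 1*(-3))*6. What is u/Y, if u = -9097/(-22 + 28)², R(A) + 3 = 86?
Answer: 9097/3060 ≈ 2.9729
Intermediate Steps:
r = -48 (r = -2*(1 + 3)*6 = -2*4*6 = -8*6 = -48)
L(I, k) = 0
R(A) = 83 (R(A) = -3 + 86 = 83)
u = -9097/36 (u = -9097/(6²) = -9097/36 ≈ -252.69)
Y = -85 (Y = -2 - 1*83 = -2 - 83 = -85)
u/Y = -9097/36/(-85) = -9097/36*(-1/85) = 9097/3060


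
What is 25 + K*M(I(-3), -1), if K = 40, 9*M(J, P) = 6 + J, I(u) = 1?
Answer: 505/9 ≈ 56.111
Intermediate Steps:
M(J, P) = 2/3 + J/9 (M(J, P) = (6 + J)/9 = 2/3 + J/9)
25 + K*M(I(-3), -1) = 25 + 40*(2/3 + (1/9)*1) = 25 + 40*(2/3 + 1/9) = 25 + 40*(7/9) = 25 + 280/9 = 505/9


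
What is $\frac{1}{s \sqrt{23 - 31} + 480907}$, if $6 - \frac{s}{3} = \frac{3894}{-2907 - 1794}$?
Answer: $\frac{1180861848523}{567884737230930361} - \frac{100601400 i \sqrt{2}}{567884737230930361} \approx 2.0794 \cdot 10^{-6} - 2.5053 \cdot 10^{-10} i$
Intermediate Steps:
$s = \frac{32100}{1567}$ ($s = 18 - 3 \frac{3894}{-2907 - 1794} = 18 - 3 \frac{3894}{-4701} = 18 - 3 \cdot 3894 \left(- \frac{1}{4701}\right) = 18 - - \frac{3894}{1567} = 18 + \frac{3894}{1567} = \frac{32100}{1567} \approx 20.485$)
$\frac{1}{s \sqrt{23 - 31} + 480907} = \frac{1}{\frac{32100 \sqrt{23 - 31}}{1567} + 480907} = \frac{1}{\frac{32100 \sqrt{-8}}{1567} + 480907} = \frac{1}{\frac{32100 \cdot 2 i \sqrt{2}}{1567} + 480907} = \frac{1}{\frac{64200 i \sqrt{2}}{1567} + 480907} = \frac{1}{480907 + \frac{64200 i \sqrt{2}}{1567}}$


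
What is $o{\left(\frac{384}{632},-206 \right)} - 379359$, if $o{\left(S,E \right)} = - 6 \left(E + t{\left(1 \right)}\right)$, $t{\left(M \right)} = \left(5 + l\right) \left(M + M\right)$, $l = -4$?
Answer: $-378135$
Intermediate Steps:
$t{\left(M \right)} = 2 M$ ($t{\left(M \right)} = \left(5 - 4\right) \left(M + M\right) = 1 \cdot 2 M = 2 M$)
$o{\left(S,E \right)} = -12 - 6 E$ ($o{\left(S,E \right)} = - 6 \left(E + 2 \cdot 1\right) = - 6 \left(E + 2\right) = - 6 \left(2 + E\right) = -12 - 6 E$)
$o{\left(\frac{384}{632},-206 \right)} - 379359 = \left(-12 - -1236\right) - 379359 = \left(-12 + 1236\right) - 379359 = 1224 - 379359 = -378135$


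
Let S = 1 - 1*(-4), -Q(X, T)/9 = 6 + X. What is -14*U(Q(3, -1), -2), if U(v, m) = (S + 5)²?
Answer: -1400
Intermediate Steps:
Q(X, T) = -54 - 9*X (Q(X, T) = -9*(6 + X) = -54 - 9*X)
S = 5 (S = 1 + 4 = 5)
U(v, m) = 100 (U(v, m) = (5 + 5)² = 10² = 100)
-14*U(Q(3, -1), -2) = -14*100 = -1400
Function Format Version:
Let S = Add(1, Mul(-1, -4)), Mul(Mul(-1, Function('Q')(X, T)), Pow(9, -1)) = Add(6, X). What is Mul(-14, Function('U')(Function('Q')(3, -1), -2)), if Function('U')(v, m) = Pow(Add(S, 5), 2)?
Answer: -1400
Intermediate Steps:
Function('Q')(X, T) = Add(-54, Mul(-9, X)) (Function('Q')(X, T) = Mul(-9, Add(6, X)) = Add(-54, Mul(-9, X)))
S = 5 (S = Add(1, 4) = 5)
Function('U')(v, m) = 100 (Function('U')(v, m) = Pow(Add(5, 5), 2) = Pow(10, 2) = 100)
Mul(-14, Function('U')(Function('Q')(3, -1), -2)) = Mul(-14, 100) = -1400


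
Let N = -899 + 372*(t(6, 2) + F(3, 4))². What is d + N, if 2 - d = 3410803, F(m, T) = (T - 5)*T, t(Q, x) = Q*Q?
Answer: -3030772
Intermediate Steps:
t(Q, x) = Q²
F(m, T) = T*(-5 + T) (F(m, T) = (-5 + T)*T = T*(-5 + T))
d = -3410801 (d = 2 - 1*3410803 = 2 - 3410803 = -3410801)
N = 380029 (N = -899 + 372*(6² + 4*(-5 + 4))² = -899 + 372*(36 + 4*(-1))² = -899 + 372*(36 - 4)² = -899 + 372*32² = -899 + 372*1024 = -899 + 380928 = 380029)
d + N = -3410801 + 380029 = -3030772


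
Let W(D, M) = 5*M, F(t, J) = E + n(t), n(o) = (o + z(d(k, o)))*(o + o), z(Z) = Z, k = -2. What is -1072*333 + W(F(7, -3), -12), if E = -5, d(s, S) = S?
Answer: -357036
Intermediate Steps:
n(o) = 4*o² (n(o) = (o + o)*(o + o) = (2*o)*(2*o) = 4*o²)
F(t, J) = -5 + 4*t²
-1072*333 + W(F(7, -3), -12) = -1072*333 + 5*(-12) = -356976 - 60 = -357036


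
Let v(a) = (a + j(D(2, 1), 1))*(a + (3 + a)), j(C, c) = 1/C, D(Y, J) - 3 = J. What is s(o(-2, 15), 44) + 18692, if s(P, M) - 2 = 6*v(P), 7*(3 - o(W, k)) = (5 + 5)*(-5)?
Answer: 1974311/98 ≈ 20146.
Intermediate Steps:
D(Y, J) = 3 + J
o(W, k) = 71/7 (o(W, k) = 3 - (5 + 5)*(-5)/7 = 3 - 10*(-5)/7 = 3 - 1/7*(-50) = 3 + 50/7 = 71/7)
v(a) = (3 + 2*a)*(1/4 + a) (v(a) = (a + 1/(3 + 1))*(a + (3 + a)) = (a + 1/4)*(3 + 2*a) = (1/4 + a)*(3 + 2*a) = (3 + 2*a)*(1/4 + a))
s(P, M) = 13/2 + 12*P**2 + 21*P (s(P, M) = 2 + 6*(3/4 + 2*P**2 + 7*P/2) = 2 + (9/2 + 12*P**2 + 21*P) = 13/2 + 12*P**2 + 21*P)
s(o(-2, 15), 44) + 18692 = (13/2 + 12*(71/7)**2 + 21*(71/7)) + 18692 = (13/2 + 12*(5041/49) + 213) + 18692 = (13/2 + 60492/49 + 213) + 18692 = 142495/98 + 18692 = 1974311/98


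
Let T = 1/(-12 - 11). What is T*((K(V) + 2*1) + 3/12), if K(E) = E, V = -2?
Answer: -1/92 ≈ -0.010870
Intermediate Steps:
T = -1/23 (T = 1/(-23) = -1/23 ≈ -0.043478)
T*((K(V) + 2*1) + 3/12) = -((-2 + 2*1) + 3/12)/23 = -((-2 + 2) + 3*(1/12))/23 = -(0 + ¼)/23 = -1/23*¼ = -1/92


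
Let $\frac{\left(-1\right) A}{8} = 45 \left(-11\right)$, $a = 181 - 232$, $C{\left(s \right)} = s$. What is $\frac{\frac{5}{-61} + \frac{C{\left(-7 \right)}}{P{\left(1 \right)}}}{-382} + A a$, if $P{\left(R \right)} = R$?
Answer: $- \frac{2353035744}{11651} \approx -2.0196 \cdot 10^{5}$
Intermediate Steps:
$a = -51$ ($a = 181 - 232 = -51$)
$A = 3960$ ($A = - 8 \cdot 45 \left(-11\right) = \left(-8\right) \left(-495\right) = 3960$)
$\frac{\frac{5}{-61} + \frac{C{\left(-7 \right)}}{P{\left(1 \right)}}}{-382} + A a = \frac{\frac{5}{-61} - \frac{7}{1}}{-382} + 3960 \left(-51\right) = \left(5 \left(- \frac{1}{61}\right) - 7\right) \left(- \frac{1}{382}\right) - 201960 = \left(- \frac{5}{61} - 7\right) \left(- \frac{1}{382}\right) - 201960 = \left(- \frac{432}{61}\right) \left(- \frac{1}{382}\right) - 201960 = \frac{216}{11651} - 201960 = - \frac{2353035744}{11651}$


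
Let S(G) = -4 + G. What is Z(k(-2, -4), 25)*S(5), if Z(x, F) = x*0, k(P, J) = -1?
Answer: 0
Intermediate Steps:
Z(x, F) = 0
Z(k(-2, -4), 25)*S(5) = 0*(-4 + 5) = 0*1 = 0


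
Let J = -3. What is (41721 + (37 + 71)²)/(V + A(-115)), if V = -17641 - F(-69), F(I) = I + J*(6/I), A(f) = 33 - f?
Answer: -409285/133586 ≈ -3.0638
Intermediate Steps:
F(I) = I - 18/I
V = -404162/23 (V = -17641 - (-69 - 18/(-69)) = -17641 - (-69 - 18*(-1/69)) = -17641 - (-69 + 6/23) = -17641 - 1*(-1581/23) = -17641 + 1581/23 = -404162/23 ≈ -17572.)
(41721 + (37 + 71)²)/(V + A(-115)) = (41721 + (37 + 71)²)/(-404162/23 + (33 - 1*(-115))) = (41721 + 108²)/(-404162/23 + (33 + 115)) = (41721 + 11664)/(-404162/23 + 148) = 53385/(-400758/23) = 53385*(-23/400758) = -409285/133586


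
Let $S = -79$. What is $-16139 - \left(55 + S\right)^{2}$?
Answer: $-16715$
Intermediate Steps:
$-16139 - \left(55 + S\right)^{2} = -16139 - \left(55 - 79\right)^{2} = -16139 - \left(-24\right)^{2} = -16139 - 576 = -16715$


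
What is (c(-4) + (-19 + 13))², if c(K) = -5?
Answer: 121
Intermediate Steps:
(c(-4) + (-19 + 13))² = (-5 + (-19 + 13))² = (-5 - 6)² = (-11)² = 121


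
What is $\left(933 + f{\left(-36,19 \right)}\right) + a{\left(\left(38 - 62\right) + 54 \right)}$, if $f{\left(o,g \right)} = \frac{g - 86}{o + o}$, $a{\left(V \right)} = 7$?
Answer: $\frac{67747}{72} \approx 940.93$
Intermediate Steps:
$f{\left(o,g \right)} = \frac{-86 + g}{2 o}$
$\left(933 + f{\left(-36,19 \right)}\right) + a{\left(\left(38 - 62\right) + 54 \right)} = \left(933 + \frac{-86 + 19}{2 \left(-36\right)}\right) + 7 = \left(933 + \frac{1}{2} \left(- \frac{1}{36}\right) \left(-67\right)\right) + 7 = \left(933 + \frac{67}{72}\right) + 7 = \frac{67243}{72} + 7 = \frac{67747}{72}$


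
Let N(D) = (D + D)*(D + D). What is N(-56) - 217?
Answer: 12327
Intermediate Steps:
N(D) = 4*D² (N(D) = (2*D)*(2*D) = 4*D²)
N(-56) - 217 = 4*(-56)² - 217 = 4*3136 - 217 = 12544 - 217 = 12327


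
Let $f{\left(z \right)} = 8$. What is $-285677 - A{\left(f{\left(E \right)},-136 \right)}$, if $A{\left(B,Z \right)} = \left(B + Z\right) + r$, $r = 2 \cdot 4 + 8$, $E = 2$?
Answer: $-285565$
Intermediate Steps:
$r = 16$ ($r = 8 + 8 = 16$)
$A{\left(B,Z \right)} = 16 + B + Z$ ($A{\left(B,Z \right)} = \left(B + Z\right) + 16 = 16 + B + Z$)
$-285677 - A{\left(f{\left(E \right)},-136 \right)} = -285677 - \left(16 + 8 - 136\right) = -285677 - -112 = -285677 + 112 = -285565$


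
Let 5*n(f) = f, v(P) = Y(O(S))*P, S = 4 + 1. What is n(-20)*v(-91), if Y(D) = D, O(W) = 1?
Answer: 364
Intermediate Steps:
S = 5
v(P) = P (v(P) = 1*P = P)
n(f) = f/5
n(-20)*v(-91) = ((⅕)*(-20))*(-91) = -4*(-91) = 364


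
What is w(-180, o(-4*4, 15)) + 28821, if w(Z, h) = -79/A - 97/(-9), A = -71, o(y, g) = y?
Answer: 18424217/639 ≈ 28833.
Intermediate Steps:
w(Z, h) = 7598/639 (w(Z, h) = -79/(-71) - 97/(-9) = -79*(-1/71) - 97*(-⅑) = 79/71 + 97/9 = 7598/639)
w(-180, o(-4*4, 15)) + 28821 = 7598/639 + 28821 = 18424217/639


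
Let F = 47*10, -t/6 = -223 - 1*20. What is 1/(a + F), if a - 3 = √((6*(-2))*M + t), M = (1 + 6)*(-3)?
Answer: 473/222019 - 3*√190/222019 ≈ 0.0019442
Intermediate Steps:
t = 1458 (t = -6*(-223 - 1*20) = -6*(-223 - 20) = -6*(-243) = 1458)
F = 470
M = -21 (M = 7*(-3) = -21)
a = 3 + 3*√190 (a = 3 + √((6*(-2))*(-21) + 1458) = 3 + √(-12*(-21) + 1458) = 3 + √(252 + 1458) = 3 + √1710 = 3 + 3*√190 ≈ 44.352)
1/(a + F) = 1/((3 + 3*√190) + 470) = 1/(473 + 3*√190)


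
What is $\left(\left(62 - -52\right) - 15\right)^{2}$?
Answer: $9801$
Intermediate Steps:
$\left(\left(62 - -52\right) - 15\right)^{2} = \left(\left(62 + 52\right) - 15\right)^{2} = \left(114 - 15\right)^{2} = 99^{2} = 9801$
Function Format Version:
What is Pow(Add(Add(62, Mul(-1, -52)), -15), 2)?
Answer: 9801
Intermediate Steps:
Pow(Add(Add(62, Mul(-1, -52)), -15), 2) = Pow(Add(Add(62, 52), -15), 2) = Pow(Add(114, -15), 2) = Pow(99, 2) = 9801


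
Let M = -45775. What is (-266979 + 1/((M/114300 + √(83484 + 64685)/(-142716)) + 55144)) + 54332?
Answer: -68278934110151977876726960741/321090512050368847992874 + 739885617*√148169/321090512050368847992874 ≈ -2.1265e+5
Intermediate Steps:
(-266979 + 1/((M/114300 + √(83484 + 64685)/(-142716)) + 55144)) + 54332 = (-266979 + 1/((-45775/114300 + √(83484 + 64685)/(-142716)) + 55144)) + 54332 = (-266979 + 1/((-45775*1/114300 + √148169*(-1/142716)) + 55144)) + 54332 = (-266979 + 1/((-1831/4572 - √148169/142716) + 55144)) + 54332 = (-266979 + 1/(252116537/4572 - √148169/142716)) + 54332 = -212647 + 1/(252116537/4572 - √148169/142716)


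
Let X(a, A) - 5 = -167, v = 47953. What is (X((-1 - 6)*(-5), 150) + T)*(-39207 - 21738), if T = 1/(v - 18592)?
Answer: 96627911515/9787 ≈ 9.8731e+6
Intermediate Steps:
T = 1/29361 (T = 1/(47953 - 18592) = 1/29361 ≈ 3.4059e-5)
X(a, A) = -162 (X(a, A) = 5 - 167 = -162)
(X((-1 - 6)*(-5), 150) + T)*(-39207 - 21738) = (-162 + 1/29361)*(-39207 - 21738) = -4756481/29361*(-60945) = 96627911515/9787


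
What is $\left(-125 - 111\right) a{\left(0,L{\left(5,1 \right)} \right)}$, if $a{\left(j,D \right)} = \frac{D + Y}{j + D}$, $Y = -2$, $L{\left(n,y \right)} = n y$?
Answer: $- \frac{708}{5} \approx -141.6$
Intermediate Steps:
$a{\left(j,D \right)} = \frac{-2 + D}{D + j}$ ($a{\left(j,D \right)} = \frac{D - 2}{j + D} = \frac{-2 + D}{D + j}$)
$\left(-125 - 111\right) a{\left(0,L{\left(5,1 \right)} \right)} = \left(-125 - 111\right) \frac{-2 + 5 \cdot 1}{5 \cdot 1 + 0} = - 236 \frac{-2 + 5}{5 + 0} = - 236 \cdot \frac{1}{5} \cdot 3 = \left(-236\right) \frac{3}{5} = - \frac{708}{5}$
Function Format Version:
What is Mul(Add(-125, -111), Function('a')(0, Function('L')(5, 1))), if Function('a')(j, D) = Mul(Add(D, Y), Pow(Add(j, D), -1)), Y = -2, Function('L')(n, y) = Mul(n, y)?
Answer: Rational(-708, 5) ≈ -141.60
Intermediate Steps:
Function('a')(j, D) = Mul(Pow(Add(D, j), -1), Add(-2, D)) (Function('a')(j, D) = Mul(Add(D, -2), Pow(Add(j, D), -1)) = Mul(Add(-2, D), Pow(Add(D, j), -1)) = Mul(Pow(Add(D, j), -1), Add(-2, D)))
Mul(Add(-125, -111), Function('a')(0, Function('L')(5, 1))) = Mul(Add(-125, -111), Mul(Pow(Add(Mul(5, 1), 0), -1), Add(-2, Mul(5, 1)))) = Mul(-236, Mul(Pow(Add(5, 0), -1), Add(-2, 5))) = Mul(-236, Mul(Pow(5, -1), 3)) = Mul(-236, Mul(Rational(1, 5), 3)) = Mul(-236, Rational(3, 5)) = Rational(-708, 5)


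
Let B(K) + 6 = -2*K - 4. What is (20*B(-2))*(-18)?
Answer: 2160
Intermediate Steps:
B(K) = -10 - 2*K (B(K) = -6 + (-2*K - 4) = -6 + (-4 - 2*K) = -10 - 2*K)
(20*B(-2))*(-18) = (20*(-10 - 2*(-2)))*(-18) = (20*(-10 + 4))*(-18) = (20*(-6))*(-18) = -120*(-18) = 2160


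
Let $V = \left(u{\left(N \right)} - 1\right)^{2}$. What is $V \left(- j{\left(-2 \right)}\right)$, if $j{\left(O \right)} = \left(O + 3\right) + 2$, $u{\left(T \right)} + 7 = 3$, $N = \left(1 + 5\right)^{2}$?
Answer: $-75$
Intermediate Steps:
$N = 36$ ($N = 6^{2} = 36$)
$u{\left(T \right)} = -4$ ($u{\left(T \right)} = -7 + 3 = -4$)
$V = 25$ ($V = \left(-4 - 1\right)^{2} = \left(-5\right)^{2} = 25$)
$j{\left(O \right)} = 5 + O$ ($j{\left(O \right)} = \left(3 + O\right) + 2 = 5 + O$)
$V \left(- j{\left(-2 \right)}\right) = 25 \left(- (5 - 2)\right) = 25 \left(\left(-1\right) 3\right) = 25 \left(-3\right) = -75$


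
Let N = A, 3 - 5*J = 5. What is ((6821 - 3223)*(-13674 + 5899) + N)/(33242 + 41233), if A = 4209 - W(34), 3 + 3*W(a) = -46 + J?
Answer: -419553368/1117125 ≈ -375.57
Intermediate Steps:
J = -⅖ (J = ⅗ - ⅕*5 = ⅗ - 1 = -⅖ ≈ -0.40000)
W(a) = -247/15 (W(a) = -1 + (-46 - ⅖)/3 = -1 + (⅓)*(-232/5) = -1 - 232/15 = -247/15)
A = 63382/15 (A = 4209 - 1*(-247/15) = 4209 + 247/15 = 63382/15 ≈ 4225.5)
N = 63382/15 ≈ 4225.5
((6821 - 3223)*(-13674 + 5899) + N)/(33242 + 41233) = ((6821 - 3223)*(-13674 + 5899) + 63382/15)/(33242 + 41233) = (3598*(-7775) + 63382/15)/74475 = (-27974450 + 63382/15)*(1/74475) = -419553368/15*1/74475 = -419553368/1117125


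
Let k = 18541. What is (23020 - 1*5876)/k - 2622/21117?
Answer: 104471782/130510099 ≈ 0.80049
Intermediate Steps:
(23020 - 1*5876)/k - 2622/21117 = (23020 - 1*5876)/18541 - 2622/21117 = (23020 - 5876)*(1/18541) - 2622*1/21117 = 17144*(1/18541) - 874/7039 = 17144/18541 - 874/7039 = 104471782/130510099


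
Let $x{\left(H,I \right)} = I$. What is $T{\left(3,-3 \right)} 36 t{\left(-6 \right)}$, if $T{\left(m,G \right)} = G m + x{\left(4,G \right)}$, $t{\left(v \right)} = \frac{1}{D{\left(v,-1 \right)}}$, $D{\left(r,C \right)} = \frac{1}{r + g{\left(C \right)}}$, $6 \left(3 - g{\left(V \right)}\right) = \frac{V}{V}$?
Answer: $1368$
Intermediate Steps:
$g{\left(V \right)} = \frac{17}{6}$ ($g{\left(V \right)} = 3 - \frac{V \frac{1}{V}}{6} = 3 - \frac{1}{6} = \frac{17}{6}$)
$D{\left(r,C \right)} = \frac{1}{\frac{17}{6} + r}$ ($D{\left(r,C \right)} = \frac{1}{r + \frac{17}{6}} = \frac{1}{\frac{17}{6} + r}$)
$t{\left(v \right)} = \frac{17}{6} + v$ ($t{\left(v \right)} = \frac{1}{6 \frac{1}{17 + 6 v}} = \frac{17}{6} + v$)
$T{\left(m,G \right)} = G + G m$ ($T{\left(m,G \right)} = G m + G = G + G m$)
$T{\left(3,-3 \right)} 36 t{\left(-6 \right)} = - 3 \left(1 + 3\right) 36 \left(\frac{17}{6} - 6\right) = \left(-3\right) 4 \cdot 36 \left(- \frac{19}{6}\right) = \left(-12\right) 36 \left(- \frac{19}{6}\right) = \left(-432\right) \left(- \frac{19}{6}\right) = 1368$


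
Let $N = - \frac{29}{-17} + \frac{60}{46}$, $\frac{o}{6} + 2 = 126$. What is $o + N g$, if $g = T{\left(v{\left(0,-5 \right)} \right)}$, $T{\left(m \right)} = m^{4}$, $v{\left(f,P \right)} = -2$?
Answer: $\frac{309736}{391} \approx 792.16$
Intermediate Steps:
$o = 744$ ($o = -12 + 6 \cdot 126 = -12 + 756 = 744$)
$N = \frac{1177}{391}$ ($N = \left(-29\right) \left(- \frac{1}{17}\right) + 60 \cdot \frac{1}{46} = \frac{29}{17} + \frac{30}{23} = \frac{1177}{391} \approx 3.0102$)
$g = 16$ ($g = \left(-2\right)^{4} = 16$)
$o + N g = 744 + \frac{1177}{391} \cdot 16 = 744 + \frac{18832}{391} = \frac{309736}{391}$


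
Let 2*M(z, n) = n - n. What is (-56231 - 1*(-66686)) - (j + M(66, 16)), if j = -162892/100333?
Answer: 1049144407/100333 ≈ 10457.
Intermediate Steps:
j = -162892/100333 (j = -162892*1/100333 = -162892/100333 ≈ -1.6235)
M(z, n) = 0 (M(z, n) = (n - n)/2 = (½)*0 = 0)
(-56231 - 1*(-66686)) - (j + M(66, 16)) = (-56231 - 1*(-66686)) - (-162892/100333 + 0) = (-56231 + 66686) - 1*(-162892/100333) = 10455 + 162892/100333 = 1049144407/100333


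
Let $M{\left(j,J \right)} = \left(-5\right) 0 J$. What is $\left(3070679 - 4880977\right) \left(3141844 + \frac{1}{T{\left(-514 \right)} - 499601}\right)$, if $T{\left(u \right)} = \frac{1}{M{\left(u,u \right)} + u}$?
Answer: $- \frac{1460565738139921238308}{256794915} \approx -5.6877 \cdot 10^{12}$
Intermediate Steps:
$M{\left(j,J \right)} = 0$ ($M{\left(j,J \right)} = 0 J = 0$)
$T{\left(u \right)} = \frac{1}{u}$ ($T{\left(u \right)} = \frac{1}{0 + u} = \frac{1}{u}$)
$\left(3070679 - 4880977\right) \left(3141844 + \frac{1}{T{\left(-514 \right)} - 499601}\right) = \left(3070679 - 4880977\right) \left(3141844 + \frac{1}{\frac{1}{-514} - 499601}\right) = - 1810298 \left(3141844 + \frac{1}{- \frac{1}{514} - 499601}\right) = - 1810298 \left(3141844 + \frac{1}{- \frac{256794915}{514}}\right) = - 1810298 \left(3141844 - \frac{514}{256794915}\right) = \left(-1810298\right) \frac{806809562922746}{256794915} = - \frac{1460565738139921238308}{256794915}$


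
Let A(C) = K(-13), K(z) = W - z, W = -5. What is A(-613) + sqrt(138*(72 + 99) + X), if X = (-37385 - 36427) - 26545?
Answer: 8 + I*sqrt(76759) ≈ 8.0 + 277.05*I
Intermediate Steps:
K(z) = -5 - z
A(C) = 8 (A(C) = -5 - 1*(-13) = -5 + 13 = 8)
X = -100357 (X = -73812 - 26545 = -100357)
A(-613) + sqrt(138*(72 + 99) + X) = 8 + sqrt(138*(72 + 99) - 100357) = 8 + sqrt(138*171 - 100357) = 8 + sqrt(23598 - 100357) = 8 + sqrt(-76759) = 8 + I*sqrt(76759)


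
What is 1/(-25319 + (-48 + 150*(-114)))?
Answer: -1/42467 ≈ -2.3548e-5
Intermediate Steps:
1/(-25319 + (-48 + 150*(-114))) = 1/(-25319 + (-48 - 17100)) = 1/(-25319 - 17148) = 1/(-42467) = -1/42467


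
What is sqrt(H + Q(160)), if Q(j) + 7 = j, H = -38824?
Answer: I*sqrt(38671) ≈ 196.65*I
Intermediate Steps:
Q(j) = -7 + j
sqrt(H + Q(160)) = sqrt(-38824 + (-7 + 160)) = sqrt(-38824 + 153) = sqrt(-38671) = I*sqrt(38671)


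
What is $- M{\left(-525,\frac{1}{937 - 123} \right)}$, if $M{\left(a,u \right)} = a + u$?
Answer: $\frac{427349}{814} \approx 525.0$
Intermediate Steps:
$- M{\left(-525,\frac{1}{937 - 123} \right)} = - (-525 + \frac{1}{937 - 123}) = - (-525 + \frac{1}{814}) = \left(-1\right) \left(- \frac{427349}{814}\right) = \frac{427349}{814}$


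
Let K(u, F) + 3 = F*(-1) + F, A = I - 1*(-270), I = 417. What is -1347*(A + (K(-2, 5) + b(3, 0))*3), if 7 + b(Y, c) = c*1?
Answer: -884979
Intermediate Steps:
b(Y, c) = -7 + c (b(Y, c) = -7 + c*1 = -7 + c)
A = 687 (A = 417 - 1*(-270) = 417 + 270 = 687)
K(u, F) = -3 (K(u, F) = -3 + (F*(-1) + F) = -3 + (-F + F) = -3 + 0 = -3)
-1347*(A + (K(-2, 5) + b(3, 0))*3) = -1347*(687 + (-3 + (-7 + 0))*3) = -1347*(687 + (-3 - 7)*3) = -1347*(687 - 10*3) = -1347*(687 - 30) = -1347*657 = -884979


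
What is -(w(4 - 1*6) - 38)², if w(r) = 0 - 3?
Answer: -1681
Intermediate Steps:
w(r) = -3
-(w(4 - 1*6) - 38)² = -(-3 - 38)² = -1*(-41)² = -1*1681 = -1681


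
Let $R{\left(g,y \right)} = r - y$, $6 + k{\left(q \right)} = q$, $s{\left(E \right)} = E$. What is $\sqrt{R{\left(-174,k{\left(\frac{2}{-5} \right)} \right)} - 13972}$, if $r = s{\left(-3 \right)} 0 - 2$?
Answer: $\frac{i \sqrt{349190}}{5} \approx 118.18 i$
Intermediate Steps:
$r = -2$ ($r = \left(-3\right) 0 - 2 = 0 - 2 = -2$)
$k{\left(q \right)} = -6 + q$
$R{\left(g,y \right)} = -2 - y$
$\sqrt{R{\left(-174,k{\left(\frac{2}{-5} \right)} \right)} - 13972} = \sqrt{\left(-2 - \left(-6 + \frac{2}{-5}\right)\right) - 13972} = \sqrt{\left(-2 - \left(-6 + 2 \left(- \frac{1}{5}\right)\right)\right) - 13972} = \sqrt{\left(-2 - \left(-6 - \frac{2}{5}\right)\right) - 13972} = \sqrt{\left(-2 - - \frac{32}{5}\right) - 13972} = \sqrt{\left(-2 + \frac{32}{5}\right) - 13972} = \sqrt{\frac{22}{5} - 13972} = \sqrt{- \frac{69838}{5}} = \frac{i \sqrt{349190}}{5}$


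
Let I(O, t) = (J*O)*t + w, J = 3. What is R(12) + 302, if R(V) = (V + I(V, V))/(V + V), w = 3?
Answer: 2565/8 ≈ 320.63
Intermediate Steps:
I(O, t) = 3 + 3*O*t (I(O, t) = (3*O)*t + 3 = 3*O*t + 3 = 3 + 3*O*t)
R(V) = (3 + V + 3*V²)/(2*V) (R(V) = (V + (3 + 3*V*V))/(V + V) = (V + (3 + 3*V²))/((2*V)) = (3 + V + 3*V²)*(1/(2*V)) = (3 + V + 3*V²)/(2*V))
R(12) + 302 = (½)*(3 + 12 + 3*12²)/12 + 302 = (½)*(1/12)*(3 + 12 + 3*144) + 302 = (½)*(1/12)*(3 + 12 + 432) + 302 = (½)*(1/12)*447 + 302 = 149/8 + 302 = 2565/8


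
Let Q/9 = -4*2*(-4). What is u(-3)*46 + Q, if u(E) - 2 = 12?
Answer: 932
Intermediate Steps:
u(E) = 14 (u(E) = 2 + 12 = 14)
Q = 288 (Q = 9*(-4*2*(-4)) = 9*(-8*(-4)) = 9*32 = 288)
u(-3)*46 + Q = 14*46 + 288 = 644 + 288 = 932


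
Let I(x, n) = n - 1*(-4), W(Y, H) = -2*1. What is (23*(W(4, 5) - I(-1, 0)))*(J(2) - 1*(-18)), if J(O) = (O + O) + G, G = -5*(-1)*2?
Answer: -4416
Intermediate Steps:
W(Y, H) = -2
I(x, n) = 4 + n (I(x, n) = n + 4 = 4 + n)
G = 10 (G = 5*2 = 10)
J(O) = 10 + 2*O (J(O) = (O + O) + 10 = 2*O + 10 = 10 + 2*O)
(23*(W(4, 5) - I(-1, 0)))*(J(2) - 1*(-18)) = (23*(-2 - (4 + 0)))*((10 + 2*2) - 1*(-18)) = (23*(-2 - 1*4))*((10 + 4) + 18) = (23*(-2 - 4))*(14 + 18) = (23*(-6))*32 = -138*32 = -4416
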